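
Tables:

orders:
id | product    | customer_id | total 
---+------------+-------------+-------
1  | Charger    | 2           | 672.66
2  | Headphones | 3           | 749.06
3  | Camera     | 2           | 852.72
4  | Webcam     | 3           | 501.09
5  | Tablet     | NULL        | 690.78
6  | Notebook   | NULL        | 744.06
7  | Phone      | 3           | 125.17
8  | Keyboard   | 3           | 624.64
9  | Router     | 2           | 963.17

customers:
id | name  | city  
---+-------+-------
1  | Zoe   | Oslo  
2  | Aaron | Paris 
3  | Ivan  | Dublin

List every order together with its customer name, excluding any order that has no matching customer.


INNER JOIN keeps only orders rows whose customer_id matches an id in customers. Walk through each order:
  - order 1 (Charger): customer_id=2 -> matches Aaron
  - order 2 (Headphones): customer_id=3 -> matches Ivan
  - order 3 (Camera): customer_id=2 -> matches Aaron
  - order 4 (Webcam): customer_id=3 -> matches Ivan
  - order 5 (Tablet): customer_id=NULL, no match -> dropped
  - order 6 (Notebook): customer_id=NULL, no match -> dropped
  - order 7 (Phone): customer_id=3 -> matches Ivan
  - order 8 (Keyboard): customer_id=3 -> matches Ivan
  - order 9 (Router): customer_id=2 -> matches Aaron
So 2 of 9 rows are dropped.

SQL:
SELECT a.product, b.name AS customer
FROM orders a
INNER JOIN customers b ON a.customer_id = b.id

Result:
product    | customer
-----------+---------
Charger    | Aaron   
Headphones | Ivan    
Camera     | Aaron   
Webcam     | Ivan    
Phone      | Ivan    
Keyboard   | Ivan    
Router     | Aaron   


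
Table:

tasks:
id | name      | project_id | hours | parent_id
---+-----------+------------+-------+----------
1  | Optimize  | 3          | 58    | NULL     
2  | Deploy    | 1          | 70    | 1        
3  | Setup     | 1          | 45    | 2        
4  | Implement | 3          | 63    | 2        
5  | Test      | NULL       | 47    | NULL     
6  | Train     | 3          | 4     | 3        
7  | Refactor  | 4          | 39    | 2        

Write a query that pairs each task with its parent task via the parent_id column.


This is a self-join: tasks is joined to a second copy of itself, matching each row's parent_id to another row's id. Use LEFT JOIN so rows with parent_id=NULL are kept.
  - task 1 (Optimize): parent_id=NULL -> NULL
  - task 2 (Deploy): parent_id=1 -> Optimize
  - task 3 (Setup): parent_id=2 -> Deploy
  - task 4 (Implement): parent_id=2 -> Deploy
  - task 5 (Test): parent_id=NULL -> NULL
  - task 6 (Train): parent_id=3 -> Setup
  - task 7 (Refactor): parent_id=2 -> Deploy

SQL:
SELECT a.name AS item, b.name AS parent
FROM tasks a
LEFT JOIN tasks b ON a.parent_id = b.id

Result:
item      | parent  
----------+---------
Optimize  | NULL    
Deploy    | Optimize
Setup     | Deploy  
Implement | Deploy  
Test      | NULL    
Train     | Setup   
Refactor  | Deploy  


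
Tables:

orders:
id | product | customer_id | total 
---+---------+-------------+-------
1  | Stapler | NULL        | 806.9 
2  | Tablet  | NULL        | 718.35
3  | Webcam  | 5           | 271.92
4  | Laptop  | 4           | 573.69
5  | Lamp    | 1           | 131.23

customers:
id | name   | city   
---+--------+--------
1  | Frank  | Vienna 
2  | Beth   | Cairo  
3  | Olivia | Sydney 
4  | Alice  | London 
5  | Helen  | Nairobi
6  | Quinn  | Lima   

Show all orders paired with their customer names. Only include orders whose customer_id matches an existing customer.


INNER JOIN keeps only orders rows whose customer_id matches an id in customers. Walk through each order:
  - order 1 (Stapler): customer_id=NULL, no match -> dropped
  - order 2 (Tablet): customer_id=NULL, no match -> dropped
  - order 3 (Webcam): customer_id=5 -> matches Helen
  - order 4 (Laptop): customer_id=4 -> matches Alice
  - order 5 (Lamp): customer_id=1 -> matches Frank
So 2 of 5 rows are dropped.

SQL:
SELECT a.product, b.name AS customer
FROM orders a
INNER JOIN customers b ON a.customer_id = b.id

Result:
product | customer
--------+---------
Webcam  | Helen   
Laptop  | Alice   
Lamp    | Frank   


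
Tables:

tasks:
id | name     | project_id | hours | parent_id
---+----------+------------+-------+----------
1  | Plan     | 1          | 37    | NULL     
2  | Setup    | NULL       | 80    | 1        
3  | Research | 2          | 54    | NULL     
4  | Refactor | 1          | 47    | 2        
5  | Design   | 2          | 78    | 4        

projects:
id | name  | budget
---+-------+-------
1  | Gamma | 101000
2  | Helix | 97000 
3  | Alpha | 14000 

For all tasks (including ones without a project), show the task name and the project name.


LEFT JOIN keeps every row from tasks (the left table); where project_id has no match in projects, the project columns become NULL. Walk through each task:
  - task 1 (Plan): project_id=1 -> matches Gamma
  - task 2 (Setup): project_id=NULL, no match -> kept with NULL
  - task 3 (Research): project_id=2 -> matches Helix
  - task 4 (Refactor): project_id=1 -> matches Gamma
  - task 5 (Design): project_id=2 -> matches Helix
All 5 rows appear; 1 has NULL project.

SQL:
SELECT a.name, b.name AS project
FROM tasks a
LEFT JOIN projects b ON a.project_id = b.id

Result:
name     | project
---------+--------
Plan     | Gamma  
Setup    | NULL   
Research | Helix  
Refactor | Gamma  
Design   | Helix  


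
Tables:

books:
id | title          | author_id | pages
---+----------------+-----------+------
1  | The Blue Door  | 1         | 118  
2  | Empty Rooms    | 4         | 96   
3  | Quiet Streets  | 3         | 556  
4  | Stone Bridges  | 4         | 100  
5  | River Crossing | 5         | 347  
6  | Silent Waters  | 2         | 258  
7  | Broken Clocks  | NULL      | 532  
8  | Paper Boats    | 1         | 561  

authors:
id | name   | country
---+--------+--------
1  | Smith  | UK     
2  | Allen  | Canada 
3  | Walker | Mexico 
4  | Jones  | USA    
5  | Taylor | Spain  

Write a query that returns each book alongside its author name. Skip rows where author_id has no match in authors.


INNER JOIN keeps only books rows whose author_id matches an id in authors. Walk through each book:
  - book 1 (The Blue Door): author_id=1 -> matches Smith
  - book 2 (Empty Rooms): author_id=4 -> matches Jones
  - book 3 (Quiet Streets): author_id=3 -> matches Walker
  - book 4 (Stone Bridges): author_id=4 -> matches Jones
  - book 5 (River Crossing): author_id=5 -> matches Taylor
  - book 6 (Silent Waters): author_id=2 -> matches Allen
  - book 7 (Broken Clocks): author_id=NULL, no match -> dropped
  - book 8 (Paper Boats): author_id=1 -> matches Smith
So 1 of 8 rows is dropped.

SQL:
SELECT a.title, b.name AS author
FROM books a
INNER JOIN authors b ON a.author_id = b.id

Result:
title          | author
---------------+-------
The Blue Door  | Smith 
Empty Rooms    | Jones 
Quiet Streets  | Walker
Stone Bridges  | Jones 
River Crossing | Taylor
Silent Waters  | Allen 
Paper Boats    | Smith 


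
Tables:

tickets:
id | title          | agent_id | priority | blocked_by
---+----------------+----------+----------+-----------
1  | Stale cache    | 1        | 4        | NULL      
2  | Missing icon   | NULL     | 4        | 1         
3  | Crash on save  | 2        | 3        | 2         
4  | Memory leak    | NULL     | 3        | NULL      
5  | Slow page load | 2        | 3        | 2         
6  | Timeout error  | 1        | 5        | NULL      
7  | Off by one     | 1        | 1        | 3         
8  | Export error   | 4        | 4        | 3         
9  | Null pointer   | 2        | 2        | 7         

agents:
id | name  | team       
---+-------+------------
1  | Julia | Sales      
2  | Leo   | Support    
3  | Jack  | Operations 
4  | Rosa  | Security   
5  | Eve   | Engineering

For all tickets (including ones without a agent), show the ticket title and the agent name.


LEFT JOIN keeps every row from tickets (the left table); where agent_id has no match in agents, the agent columns become NULL. Walk through each ticket:
  - ticket 1 (Stale cache): agent_id=1 -> matches Julia
  - ticket 2 (Missing icon): agent_id=NULL, no match -> kept with NULL
  - ticket 3 (Crash on save): agent_id=2 -> matches Leo
  - ticket 4 (Memory leak): agent_id=NULL, no match -> kept with NULL
  - ticket 5 (Slow page load): agent_id=2 -> matches Leo
  - ticket 6 (Timeout error): agent_id=1 -> matches Julia
  - ticket 7 (Off by one): agent_id=1 -> matches Julia
  - ticket 8 (Export error): agent_id=4 -> matches Rosa
  - ticket 9 (Null pointer): agent_id=2 -> matches Leo
All 9 rows appear; 2 have NULL agent.

SQL:
SELECT a.title, b.name AS agent
FROM tickets a
LEFT JOIN agents b ON a.agent_id = b.id

Result:
title          | agent
---------------+------
Stale cache    | Julia
Missing icon   | NULL 
Crash on save  | Leo  
Memory leak    | NULL 
Slow page load | Leo  
Timeout error  | Julia
Off by one     | Julia
Export error   | Rosa 
Null pointer   | Leo  


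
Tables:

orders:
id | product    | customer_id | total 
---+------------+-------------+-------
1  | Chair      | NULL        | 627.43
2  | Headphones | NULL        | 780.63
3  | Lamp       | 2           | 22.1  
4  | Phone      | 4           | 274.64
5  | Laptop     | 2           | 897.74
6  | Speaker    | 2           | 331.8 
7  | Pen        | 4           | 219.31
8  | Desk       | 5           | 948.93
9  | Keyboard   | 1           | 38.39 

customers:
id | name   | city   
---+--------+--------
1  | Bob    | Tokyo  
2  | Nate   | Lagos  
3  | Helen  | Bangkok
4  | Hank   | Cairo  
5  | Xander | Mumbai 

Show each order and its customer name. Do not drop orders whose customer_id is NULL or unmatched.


LEFT JOIN keeps every row from orders (the left table); where customer_id has no match in customers, the customer columns become NULL. Walk through each order:
  - order 1 (Chair): customer_id=NULL, no match -> kept with NULL
  - order 2 (Headphones): customer_id=NULL, no match -> kept with NULL
  - order 3 (Lamp): customer_id=2 -> matches Nate
  - order 4 (Phone): customer_id=4 -> matches Hank
  - order 5 (Laptop): customer_id=2 -> matches Nate
  - order 6 (Speaker): customer_id=2 -> matches Nate
  - order 7 (Pen): customer_id=4 -> matches Hank
  - order 8 (Desk): customer_id=5 -> matches Xander
  - order 9 (Keyboard): customer_id=1 -> matches Bob
All 9 rows appear; 2 have NULL customer.

SQL:
SELECT a.product, b.name AS customer
FROM orders a
LEFT JOIN customers b ON a.customer_id = b.id

Result:
product    | customer
-----------+---------
Chair      | NULL    
Headphones | NULL    
Lamp       | Nate    
Phone      | Hank    
Laptop     | Nate    
Speaker    | Nate    
Pen        | Hank    
Desk       | Xander  
Keyboard   | Bob     


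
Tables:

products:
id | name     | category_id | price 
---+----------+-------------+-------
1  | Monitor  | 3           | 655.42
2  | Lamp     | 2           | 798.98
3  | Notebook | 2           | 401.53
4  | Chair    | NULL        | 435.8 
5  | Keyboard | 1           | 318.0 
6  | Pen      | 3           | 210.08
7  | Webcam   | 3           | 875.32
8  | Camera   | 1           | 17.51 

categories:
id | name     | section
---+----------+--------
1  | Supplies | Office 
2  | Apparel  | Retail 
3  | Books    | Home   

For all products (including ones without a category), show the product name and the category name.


LEFT JOIN keeps every row from products (the left table); where category_id has no match in categories, the category columns become NULL. Walk through each product:
  - product 1 (Monitor): category_id=3 -> matches Books
  - product 2 (Lamp): category_id=2 -> matches Apparel
  - product 3 (Notebook): category_id=2 -> matches Apparel
  - product 4 (Chair): category_id=NULL, no match -> kept with NULL
  - product 5 (Keyboard): category_id=1 -> matches Supplies
  - product 6 (Pen): category_id=3 -> matches Books
  - product 7 (Webcam): category_id=3 -> matches Books
  - product 8 (Camera): category_id=1 -> matches Supplies
All 8 rows appear; 1 has NULL category.

SQL:
SELECT a.name, b.name AS category
FROM products a
LEFT JOIN categories b ON a.category_id = b.id

Result:
name     | category
---------+---------
Monitor  | Books   
Lamp     | Apparel 
Notebook | Apparel 
Chair    | NULL    
Keyboard | Supplies
Pen      | Books   
Webcam   | Books   
Camera   | Supplies


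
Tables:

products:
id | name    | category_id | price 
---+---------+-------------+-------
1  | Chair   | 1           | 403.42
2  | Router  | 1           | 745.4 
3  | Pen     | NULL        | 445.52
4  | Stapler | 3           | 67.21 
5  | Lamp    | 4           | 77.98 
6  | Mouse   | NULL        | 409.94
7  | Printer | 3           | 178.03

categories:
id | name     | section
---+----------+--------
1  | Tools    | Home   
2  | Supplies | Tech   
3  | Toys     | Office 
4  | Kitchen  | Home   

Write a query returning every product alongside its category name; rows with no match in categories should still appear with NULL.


LEFT JOIN keeps every row from products (the left table); where category_id has no match in categories, the category columns become NULL. Walk through each product:
  - product 1 (Chair): category_id=1 -> matches Tools
  - product 2 (Router): category_id=1 -> matches Tools
  - product 3 (Pen): category_id=NULL, no match -> kept with NULL
  - product 4 (Stapler): category_id=3 -> matches Toys
  - product 5 (Lamp): category_id=4 -> matches Kitchen
  - product 6 (Mouse): category_id=NULL, no match -> kept with NULL
  - product 7 (Printer): category_id=3 -> matches Toys
All 7 rows appear; 2 have NULL category.

SQL:
SELECT a.name, b.name AS category
FROM products a
LEFT JOIN categories b ON a.category_id = b.id

Result:
name    | category
--------+---------
Chair   | Tools   
Router  | Tools   
Pen     | NULL    
Stapler | Toys    
Lamp    | Kitchen 
Mouse   | NULL    
Printer | Toys    


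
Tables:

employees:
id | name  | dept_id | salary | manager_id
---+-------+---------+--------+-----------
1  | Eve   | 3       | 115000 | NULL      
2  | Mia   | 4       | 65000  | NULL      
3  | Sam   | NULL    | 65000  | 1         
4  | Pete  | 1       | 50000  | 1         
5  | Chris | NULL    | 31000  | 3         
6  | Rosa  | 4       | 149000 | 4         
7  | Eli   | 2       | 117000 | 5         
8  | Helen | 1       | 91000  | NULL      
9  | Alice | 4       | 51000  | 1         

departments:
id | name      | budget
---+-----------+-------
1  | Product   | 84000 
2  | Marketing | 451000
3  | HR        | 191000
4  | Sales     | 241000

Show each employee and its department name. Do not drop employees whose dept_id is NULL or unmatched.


LEFT JOIN keeps every row from employees (the left table); where dept_id has no match in departments, the department columns become NULL. Walk through each employee:
  - employee 1 (Eve): dept_id=3 -> matches HR
  - employee 2 (Mia): dept_id=4 -> matches Sales
  - employee 3 (Sam): dept_id=NULL, no match -> kept with NULL
  - employee 4 (Pete): dept_id=1 -> matches Product
  - employee 5 (Chris): dept_id=NULL, no match -> kept with NULL
  - employee 6 (Rosa): dept_id=4 -> matches Sales
  - employee 7 (Eli): dept_id=2 -> matches Marketing
  - employee 8 (Helen): dept_id=1 -> matches Product
  - employee 9 (Alice): dept_id=4 -> matches Sales
All 9 rows appear; 2 have NULL department.

SQL:
SELECT a.name, b.name AS department
FROM employees a
LEFT JOIN departments b ON a.dept_id = b.id

Result:
name  | department
------+-----------
Eve   | HR        
Mia   | Sales     
Sam   | NULL      
Pete  | Product   
Chris | NULL      
Rosa  | Sales     
Eli   | Marketing 
Helen | Product   
Alice | Sales     


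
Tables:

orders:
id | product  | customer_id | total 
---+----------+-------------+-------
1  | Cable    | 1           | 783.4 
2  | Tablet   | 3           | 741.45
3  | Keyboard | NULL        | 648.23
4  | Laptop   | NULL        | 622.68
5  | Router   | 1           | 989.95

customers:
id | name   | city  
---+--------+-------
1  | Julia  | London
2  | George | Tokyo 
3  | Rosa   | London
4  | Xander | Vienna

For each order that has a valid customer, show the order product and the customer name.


INNER JOIN keeps only orders rows whose customer_id matches an id in customers. Walk through each order:
  - order 1 (Cable): customer_id=1 -> matches Julia
  - order 2 (Tablet): customer_id=3 -> matches Rosa
  - order 3 (Keyboard): customer_id=NULL, no match -> dropped
  - order 4 (Laptop): customer_id=NULL, no match -> dropped
  - order 5 (Router): customer_id=1 -> matches Julia
So 2 of 5 rows are dropped.

SQL:
SELECT a.product, b.name AS customer
FROM orders a
INNER JOIN customers b ON a.customer_id = b.id

Result:
product | customer
--------+---------
Cable   | Julia   
Tablet  | Rosa    
Router  | Julia   


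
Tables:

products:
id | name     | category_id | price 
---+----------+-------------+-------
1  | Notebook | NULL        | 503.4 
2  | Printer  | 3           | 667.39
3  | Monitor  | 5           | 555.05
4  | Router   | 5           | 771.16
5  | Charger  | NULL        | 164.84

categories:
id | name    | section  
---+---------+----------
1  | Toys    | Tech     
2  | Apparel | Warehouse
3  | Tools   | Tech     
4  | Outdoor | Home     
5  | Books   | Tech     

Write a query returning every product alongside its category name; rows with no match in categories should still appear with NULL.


LEFT JOIN keeps every row from products (the left table); where category_id has no match in categories, the category columns become NULL. Walk through each product:
  - product 1 (Notebook): category_id=NULL, no match -> kept with NULL
  - product 2 (Printer): category_id=3 -> matches Tools
  - product 3 (Monitor): category_id=5 -> matches Books
  - product 4 (Router): category_id=5 -> matches Books
  - product 5 (Charger): category_id=NULL, no match -> kept with NULL
All 5 rows appear; 2 have NULL category.

SQL:
SELECT a.name, b.name AS category
FROM products a
LEFT JOIN categories b ON a.category_id = b.id

Result:
name     | category
---------+---------
Notebook | NULL    
Printer  | Tools   
Monitor  | Books   
Router   | Books   
Charger  | NULL    


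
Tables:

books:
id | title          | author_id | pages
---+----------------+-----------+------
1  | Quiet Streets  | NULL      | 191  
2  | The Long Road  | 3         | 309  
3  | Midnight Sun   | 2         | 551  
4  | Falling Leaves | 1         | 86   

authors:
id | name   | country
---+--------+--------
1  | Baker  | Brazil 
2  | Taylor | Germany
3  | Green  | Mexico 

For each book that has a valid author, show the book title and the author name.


INNER JOIN keeps only books rows whose author_id matches an id in authors. Walk through each book:
  - book 1 (Quiet Streets): author_id=NULL, no match -> dropped
  - book 2 (The Long Road): author_id=3 -> matches Green
  - book 3 (Midnight Sun): author_id=2 -> matches Taylor
  - book 4 (Falling Leaves): author_id=1 -> matches Baker
So 1 of 4 rows is dropped.

SQL:
SELECT a.title, b.name AS author
FROM books a
INNER JOIN authors b ON a.author_id = b.id

Result:
title          | author
---------------+-------
The Long Road  | Green 
Midnight Sun   | Taylor
Falling Leaves | Baker 


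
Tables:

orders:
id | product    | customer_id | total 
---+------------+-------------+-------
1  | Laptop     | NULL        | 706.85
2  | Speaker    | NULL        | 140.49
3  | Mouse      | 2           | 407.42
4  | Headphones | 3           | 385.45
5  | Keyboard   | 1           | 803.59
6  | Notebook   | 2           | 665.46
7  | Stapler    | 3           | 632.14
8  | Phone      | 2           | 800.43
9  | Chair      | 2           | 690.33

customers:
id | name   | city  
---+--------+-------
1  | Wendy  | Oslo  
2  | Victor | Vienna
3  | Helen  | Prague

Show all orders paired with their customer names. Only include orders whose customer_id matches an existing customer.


INNER JOIN keeps only orders rows whose customer_id matches an id in customers. Walk through each order:
  - order 1 (Laptop): customer_id=NULL, no match -> dropped
  - order 2 (Speaker): customer_id=NULL, no match -> dropped
  - order 3 (Mouse): customer_id=2 -> matches Victor
  - order 4 (Headphones): customer_id=3 -> matches Helen
  - order 5 (Keyboard): customer_id=1 -> matches Wendy
  - order 6 (Notebook): customer_id=2 -> matches Victor
  - order 7 (Stapler): customer_id=3 -> matches Helen
  - order 8 (Phone): customer_id=2 -> matches Victor
  - order 9 (Chair): customer_id=2 -> matches Victor
So 2 of 9 rows are dropped.

SQL:
SELECT a.product, b.name AS customer
FROM orders a
INNER JOIN customers b ON a.customer_id = b.id

Result:
product    | customer
-----------+---------
Mouse      | Victor  
Headphones | Helen   
Keyboard   | Wendy   
Notebook   | Victor  
Stapler    | Helen   
Phone      | Victor  
Chair      | Victor  


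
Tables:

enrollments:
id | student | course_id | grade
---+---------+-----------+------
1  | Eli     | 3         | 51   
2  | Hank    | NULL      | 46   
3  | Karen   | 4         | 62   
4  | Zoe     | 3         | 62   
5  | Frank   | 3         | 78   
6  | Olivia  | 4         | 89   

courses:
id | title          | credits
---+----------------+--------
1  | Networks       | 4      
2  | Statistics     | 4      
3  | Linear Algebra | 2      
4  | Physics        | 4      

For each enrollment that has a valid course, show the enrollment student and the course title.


INNER JOIN keeps only enrollments rows whose course_id matches an id in courses. Walk through each enrollment:
  - enrollment 1 (Eli): course_id=3 -> matches Linear Algebra
  - enrollment 2 (Hank): course_id=NULL, no match -> dropped
  - enrollment 3 (Karen): course_id=4 -> matches Physics
  - enrollment 4 (Zoe): course_id=3 -> matches Linear Algebra
  - enrollment 5 (Frank): course_id=3 -> matches Linear Algebra
  - enrollment 6 (Olivia): course_id=4 -> matches Physics
So 1 of 6 rows is dropped.

SQL:
SELECT a.student, b.title AS course
FROM enrollments a
INNER JOIN courses b ON a.course_id = b.id

Result:
student | course        
--------+---------------
Eli     | Linear Algebra
Karen   | Physics       
Zoe     | Linear Algebra
Frank   | Linear Algebra
Olivia  | Physics       


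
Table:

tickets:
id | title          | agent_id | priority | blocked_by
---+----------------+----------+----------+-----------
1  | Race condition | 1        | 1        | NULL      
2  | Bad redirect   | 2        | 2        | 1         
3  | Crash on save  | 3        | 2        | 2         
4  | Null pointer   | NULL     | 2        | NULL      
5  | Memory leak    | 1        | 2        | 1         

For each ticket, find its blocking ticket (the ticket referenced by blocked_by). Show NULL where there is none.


This is a self-join: tickets is joined to a second copy of itself, matching each row's blocked_by to another row's id. Use LEFT JOIN so rows with blocked_by=NULL are kept.
  - ticket 1 (Race condition): blocked_by=NULL -> NULL
  - ticket 2 (Bad redirect): blocked_by=1 -> Race condition
  - ticket 3 (Crash on save): blocked_by=2 -> Bad redirect
  - ticket 4 (Null pointer): blocked_by=NULL -> NULL
  - ticket 5 (Memory leak): blocked_by=1 -> Race condition

SQL:
SELECT a.title AS item, b.title AS blocked_by
FROM tickets a
LEFT JOIN tickets b ON a.blocked_by = b.id

Result:
item           | blocked_by    
---------------+---------------
Race condition | NULL          
Bad redirect   | Race condition
Crash on save  | Bad redirect  
Null pointer   | NULL          
Memory leak    | Race condition


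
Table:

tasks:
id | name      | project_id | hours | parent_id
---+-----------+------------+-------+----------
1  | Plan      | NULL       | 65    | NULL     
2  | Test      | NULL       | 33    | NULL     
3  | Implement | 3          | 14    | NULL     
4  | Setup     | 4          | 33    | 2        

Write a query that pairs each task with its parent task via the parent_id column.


This is a self-join: tasks is joined to a second copy of itself, matching each row's parent_id to another row's id. Use LEFT JOIN so rows with parent_id=NULL are kept.
  - task 1 (Plan): parent_id=NULL -> NULL
  - task 2 (Test): parent_id=NULL -> NULL
  - task 3 (Implement): parent_id=NULL -> NULL
  - task 4 (Setup): parent_id=2 -> Test

SQL:
SELECT a.name AS item, b.name AS parent
FROM tasks a
LEFT JOIN tasks b ON a.parent_id = b.id

Result:
item      | parent
----------+-------
Plan      | NULL  
Test      | NULL  
Implement | NULL  
Setup     | Test  


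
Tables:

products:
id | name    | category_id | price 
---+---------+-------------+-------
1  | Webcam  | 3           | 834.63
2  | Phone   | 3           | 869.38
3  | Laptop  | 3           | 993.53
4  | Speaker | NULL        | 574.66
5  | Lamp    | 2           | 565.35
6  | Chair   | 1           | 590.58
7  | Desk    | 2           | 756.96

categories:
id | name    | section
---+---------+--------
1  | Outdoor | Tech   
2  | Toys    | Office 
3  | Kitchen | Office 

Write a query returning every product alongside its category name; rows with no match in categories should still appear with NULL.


LEFT JOIN keeps every row from products (the left table); where category_id has no match in categories, the category columns become NULL. Walk through each product:
  - product 1 (Webcam): category_id=3 -> matches Kitchen
  - product 2 (Phone): category_id=3 -> matches Kitchen
  - product 3 (Laptop): category_id=3 -> matches Kitchen
  - product 4 (Speaker): category_id=NULL, no match -> kept with NULL
  - product 5 (Lamp): category_id=2 -> matches Toys
  - product 6 (Chair): category_id=1 -> matches Outdoor
  - product 7 (Desk): category_id=2 -> matches Toys
All 7 rows appear; 1 has NULL category.

SQL:
SELECT a.name, b.name AS category
FROM products a
LEFT JOIN categories b ON a.category_id = b.id

Result:
name    | category
--------+---------
Webcam  | Kitchen 
Phone   | Kitchen 
Laptop  | Kitchen 
Speaker | NULL    
Lamp    | Toys    
Chair   | Outdoor 
Desk    | Toys    


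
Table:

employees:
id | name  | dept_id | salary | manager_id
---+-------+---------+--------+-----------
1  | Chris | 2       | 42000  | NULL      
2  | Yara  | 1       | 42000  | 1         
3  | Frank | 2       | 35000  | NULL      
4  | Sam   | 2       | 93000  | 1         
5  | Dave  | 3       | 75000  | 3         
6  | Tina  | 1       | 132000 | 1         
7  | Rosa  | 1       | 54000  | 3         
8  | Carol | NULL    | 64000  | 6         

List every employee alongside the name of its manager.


This is a self-join: employees is joined to a second copy of itself, matching each row's manager_id to another row's id. Use LEFT JOIN so rows with manager_id=NULL are kept.
  - employee 1 (Chris): manager_id=NULL -> NULL
  - employee 2 (Yara): manager_id=1 -> Chris
  - employee 3 (Frank): manager_id=NULL -> NULL
  - employee 4 (Sam): manager_id=1 -> Chris
  - employee 5 (Dave): manager_id=3 -> Frank
  - employee 6 (Tina): manager_id=1 -> Chris
  - employee 7 (Rosa): manager_id=3 -> Frank
  - employee 8 (Carol): manager_id=6 -> Tina

SQL:
SELECT a.name AS item, b.name AS manager
FROM employees a
LEFT JOIN employees b ON a.manager_id = b.id

Result:
item  | manager
------+--------
Chris | NULL   
Yara  | Chris  
Frank | NULL   
Sam   | Chris  
Dave  | Frank  
Tina  | Chris  
Rosa  | Frank  
Carol | Tina   


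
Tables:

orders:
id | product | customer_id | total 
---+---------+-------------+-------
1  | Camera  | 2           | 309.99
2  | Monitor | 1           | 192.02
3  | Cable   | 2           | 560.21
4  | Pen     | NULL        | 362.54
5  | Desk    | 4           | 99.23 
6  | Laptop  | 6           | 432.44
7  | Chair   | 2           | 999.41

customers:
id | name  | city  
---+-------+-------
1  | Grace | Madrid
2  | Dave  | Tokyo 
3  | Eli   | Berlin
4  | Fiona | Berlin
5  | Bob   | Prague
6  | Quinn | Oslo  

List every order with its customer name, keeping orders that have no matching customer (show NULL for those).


LEFT JOIN keeps every row from orders (the left table); where customer_id has no match in customers, the customer columns become NULL. Walk through each order:
  - order 1 (Camera): customer_id=2 -> matches Dave
  - order 2 (Monitor): customer_id=1 -> matches Grace
  - order 3 (Cable): customer_id=2 -> matches Dave
  - order 4 (Pen): customer_id=NULL, no match -> kept with NULL
  - order 5 (Desk): customer_id=4 -> matches Fiona
  - order 6 (Laptop): customer_id=6 -> matches Quinn
  - order 7 (Chair): customer_id=2 -> matches Dave
All 7 rows appear; 1 has NULL customer.

SQL:
SELECT a.product, b.name AS customer
FROM orders a
LEFT JOIN customers b ON a.customer_id = b.id

Result:
product | customer
--------+---------
Camera  | Dave    
Monitor | Grace   
Cable   | Dave    
Pen     | NULL    
Desk    | Fiona   
Laptop  | Quinn   
Chair   | Dave    


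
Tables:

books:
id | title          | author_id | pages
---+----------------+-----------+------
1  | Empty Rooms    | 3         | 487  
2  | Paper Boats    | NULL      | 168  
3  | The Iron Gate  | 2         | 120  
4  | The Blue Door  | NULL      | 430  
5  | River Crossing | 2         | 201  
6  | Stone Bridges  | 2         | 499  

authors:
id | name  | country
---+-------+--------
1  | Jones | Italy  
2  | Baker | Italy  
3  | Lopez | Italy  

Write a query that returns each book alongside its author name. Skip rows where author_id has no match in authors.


INNER JOIN keeps only books rows whose author_id matches an id in authors. Walk through each book:
  - book 1 (Empty Rooms): author_id=3 -> matches Lopez
  - book 2 (Paper Boats): author_id=NULL, no match -> dropped
  - book 3 (The Iron Gate): author_id=2 -> matches Baker
  - book 4 (The Blue Door): author_id=NULL, no match -> dropped
  - book 5 (River Crossing): author_id=2 -> matches Baker
  - book 6 (Stone Bridges): author_id=2 -> matches Baker
So 2 of 6 rows are dropped.

SQL:
SELECT a.title, b.name AS author
FROM books a
INNER JOIN authors b ON a.author_id = b.id

Result:
title          | author
---------------+-------
Empty Rooms    | Lopez 
The Iron Gate  | Baker 
River Crossing | Baker 
Stone Bridges  | Baker 


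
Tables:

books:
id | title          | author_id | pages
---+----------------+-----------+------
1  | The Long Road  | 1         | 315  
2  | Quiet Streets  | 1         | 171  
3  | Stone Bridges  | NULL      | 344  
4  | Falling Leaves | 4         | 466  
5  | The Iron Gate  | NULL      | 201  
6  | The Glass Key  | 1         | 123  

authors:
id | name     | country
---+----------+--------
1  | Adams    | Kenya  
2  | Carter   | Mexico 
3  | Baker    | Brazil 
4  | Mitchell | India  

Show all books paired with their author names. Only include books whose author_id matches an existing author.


INNER JOIN keeps only books rows whose author_id matches an id in authors. Walk through each book:
  - book 1 (The Long Road): author_id=1 -> matches Adams
  - book 2 (Quiet Streets): author_id=1 -> matches Adams
  - book 3 (Stone Bridges): author_id=NULL, no match -> dropped
  - book 4 (Falling Leaves): author_id=4 -> matches Mitchell
  - book 5 (The Iron Gate): author_id=NULL, no match -> dropped
  - book 6 (The Glass Key): author_id=1 -> matches Adams
So 2 of 6 rows are dropped.

SQL:
SELECT a.title, b.name AS author
FROM books a
INNER JOIN authors b ON a.author_id = b.id

Result:
title          | author  
---------------+---------
The Long Road  | Adams   
Quiet Streets  | Adams   
Falling Leaves | Mitchell
The Glass Key  | Adams   


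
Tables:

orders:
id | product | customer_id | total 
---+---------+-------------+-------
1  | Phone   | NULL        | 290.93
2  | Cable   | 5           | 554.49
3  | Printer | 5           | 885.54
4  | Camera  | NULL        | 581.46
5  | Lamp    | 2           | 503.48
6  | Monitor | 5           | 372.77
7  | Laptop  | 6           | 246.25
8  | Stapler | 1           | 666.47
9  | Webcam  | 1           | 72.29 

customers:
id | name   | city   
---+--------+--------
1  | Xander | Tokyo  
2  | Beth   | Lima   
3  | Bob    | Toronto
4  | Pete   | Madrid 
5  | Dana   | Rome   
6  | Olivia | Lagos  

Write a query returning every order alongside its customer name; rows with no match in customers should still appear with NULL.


LEFT JOIN keeps every row from orders (the left table); where customer_id has no match in customers, the customer columns become NULL. Walk through each order:
  - order 1 (Phone): customer_id=NULL, no match -> kept with NULL
  - order 2 (Cable): customer_id=5 -> matches Dana
  - order 3 (Printer): customer_id=5 -> matches Dana
  - order 4 (Camera): customer_id=NULL, no match -> kept with NULL
  - order 5 (Lamp): customer_id=2 -> matches Beth
  - order 6 (Monitor): customer_id=5 -> matches Dana
  - order 7 (Laptop): customer_id=6 -> matches Olivia
  - order 8 (Stapler): customer_id=1 -> matches Xander
  - order 9 (Webcam): customer_id=1 -> matches Xander
All 9 rows appear; 2 have NULL customer.

SQL:
SELECT a.product, b.name AS customer
FROM orders a
LEFT JOIN customers b ON a.customer_id = b.id

Result:
product | customer
--------+---------
Phone   | NULL    
Cable   | Dana    
Printer | Dana    
Camera  | NULL    
Lamp    | Beth    
Monitor | Dana    
Laptop  | Olivia  
Stapler | Xander  
Webcam  | Xander  


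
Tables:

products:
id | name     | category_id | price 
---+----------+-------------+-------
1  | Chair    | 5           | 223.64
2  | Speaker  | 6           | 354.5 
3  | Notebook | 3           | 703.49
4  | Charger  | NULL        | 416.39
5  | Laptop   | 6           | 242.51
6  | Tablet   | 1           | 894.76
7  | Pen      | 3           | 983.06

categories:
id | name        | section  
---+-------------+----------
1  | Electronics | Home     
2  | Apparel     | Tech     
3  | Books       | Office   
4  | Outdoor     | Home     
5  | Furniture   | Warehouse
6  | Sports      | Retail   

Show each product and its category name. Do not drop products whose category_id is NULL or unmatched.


LEFT JOIN keeps every row from products (the left table); where category_id has no match in categories, the category columns become NULL. Walk through each product:
  - product 1 (Chair): category_id=5 -> matches Furniture
  - product 2 (Speaker): category_id=6 -> matches Sports
  - product 3 (Notebook): category_id=3 -> matches Books
  - product 4 (Charger): category_id=NULL, no match -> kept with NULL
  - product 5 (Laptop): category_id=6 -> matches Sports
  - product 6 (Tablet): category_id=1 -> matches Electronics
  - product 7 (Pen): category_id=3 -> matches Books
All 7 rows appear; 1 has NULL category.

SQL:
SELECT a.name, b.name AS category
FROM products a
LEFT JOIN categories b ON a.category_id = b.id

Result:
name     | category   
---------+------------
Chair    | Furniture  
Speaker  | Sports     
Notebook | Books      
Charger  | NULL       
Laptop   | Sports     
Tablet   | Electronics
Pen      | Books      


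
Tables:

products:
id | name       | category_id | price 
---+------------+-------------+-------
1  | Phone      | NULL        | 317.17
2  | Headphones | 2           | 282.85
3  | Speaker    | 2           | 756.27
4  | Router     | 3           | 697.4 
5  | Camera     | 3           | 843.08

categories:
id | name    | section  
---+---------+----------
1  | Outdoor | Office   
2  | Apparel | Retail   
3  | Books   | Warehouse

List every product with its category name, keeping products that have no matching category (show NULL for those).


LEFT JOIN keeps every row from products (the left table); where category_id has no match in categories, the category columns become NULL. Walk through each product:
  - product 1 (Phone): category_id=NULL, no match -> kept with NULL
  - product 2 (Headphones): category_id=2 -> matches Apparel
  - product 3 (Speaker): category_id=2 -> matches Apparel
  - product 4 (Router): category_id=3 -> matches Books
  - product 5 (Camera): category_id=3 -> matches Books
All 5 rows appear; 1 has NULL category.

SQL:
SELECT a.name, b.name AS category
FROM products a
LEFT JOIN categories b ON a.category_id = b.id

Result:
name       | category
-----------+---------
Phone      | NULL    
Headphones | Apparel 
Speaker    | Apparel 
Router     | Books   
Camera     | Books   


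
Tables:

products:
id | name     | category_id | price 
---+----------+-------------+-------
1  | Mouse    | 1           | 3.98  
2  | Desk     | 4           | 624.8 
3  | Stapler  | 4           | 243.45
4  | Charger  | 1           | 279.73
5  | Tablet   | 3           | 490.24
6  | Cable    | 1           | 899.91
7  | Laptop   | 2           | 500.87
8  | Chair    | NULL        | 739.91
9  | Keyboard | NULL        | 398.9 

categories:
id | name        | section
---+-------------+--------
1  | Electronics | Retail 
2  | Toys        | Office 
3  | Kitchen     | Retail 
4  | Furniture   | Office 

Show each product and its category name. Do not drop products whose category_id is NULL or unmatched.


LEFT JOIN keeps every row from products (the left table); where category_id has no match in categories, the category columns become NULL. Walk through each product:
  - product 1 (Mouse): category_id=1 -> matches Electronics
  - product 2 (Desk): category_id=4 -> matches Furniture
  - product 3 (Stapler): category_id=4 -> matches Furniture
  - product 4 (Charger): category_id=1 -> matches Electronics
  - product 5 (Tablet): category_id=3 -> matches Kitchen
  - product 6 (Cable): category_id=1 -> matches Electronics
  - product 7 (Laptop): category_id=2 -> matches Toys
  - product 8 (Chair): category_id=NULL, no match -> kept with NULL
  - product 9 (Keyboard): category_id=NULL, no match -> kept with NULL
All 9 rows appear; 2 have NULL category.

SQL:
SELECT a.name, b.name AS category
FROM products a
LEFT JOIN categories b ON a.category_id = b.id

Result:
name     | category   
---------+------------
Mouse    | Electronics
Desk     | Furniture  
Stapler  | Furniture  
Charger  | Electronics
Tablet   | Kitchen    
Cable    | Electronics
Laptop   | Toys       
Chair    | NULL       
Keyboard | NULL       


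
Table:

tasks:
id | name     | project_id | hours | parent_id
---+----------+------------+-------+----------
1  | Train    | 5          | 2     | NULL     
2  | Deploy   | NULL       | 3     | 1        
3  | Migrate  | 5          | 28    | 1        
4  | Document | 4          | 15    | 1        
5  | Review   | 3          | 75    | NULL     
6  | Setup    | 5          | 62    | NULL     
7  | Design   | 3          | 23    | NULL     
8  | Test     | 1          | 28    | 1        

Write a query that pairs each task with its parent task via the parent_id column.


This is a self-join: tasks is joined to a second copy of itself, matching each row's parent_id to another row's id. Use LEFT JOIN so rows with parent_id=NULL are kept.
  - task 1 (Train): parent_id=NULL -> NULL
  - task 2 (Deploy): parent_id=1 -> Train
  - task 3 (Migrate): parent_id=1 -> Train
  - task 4 (Document): parent_id=1 -> Train
  - task 5 (Review): parent_id=NULL -> NULL
  - task 6 (Setup): parent_id=NULL -> NULL
  - task 7 (Design): parent_id=NULL -> NULL
  - task 8 (Test): parent_id=1 -> Train

SQL:
SELECT a.name AS item, b.name AS parent
FROM tasks a
LEFT JOIN tasks b ON a.parent_id = b.id

Result:
item     | parent
---------+-------
Train    | NULL  
Deploy   | Train 
Migrate  | Train 
Document | Train 
Review   | NULL  
Setup    | NULL  
Design   | NULL  
Test     | Train 


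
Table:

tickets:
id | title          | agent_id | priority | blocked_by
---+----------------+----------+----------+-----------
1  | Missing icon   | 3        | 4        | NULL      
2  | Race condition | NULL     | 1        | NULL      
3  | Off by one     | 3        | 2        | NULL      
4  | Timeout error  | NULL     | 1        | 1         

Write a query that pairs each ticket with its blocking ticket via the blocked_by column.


This is a self-join: tickets is joined to a second copy of itself, matching each row's blocked_by to another row's id. Use LEFT JOIN so rows with blocked_by=NULL are kept.
  - ticket 1 (Missing icon): blocked_by=NULL -> NULL
  - ticket 2 (Race condition): blocked_by=NULL -> NULL
  - ticket 3 (Off by one): blocked_by=NULL -> NULL
  - ticket 4 (Timeout error): blocked_by=1 -> Missing icon

SQL:
SELECT a.title AS item, b.title AS blocked_by
FROM tickets a
LEFT JOIN tickets b ON a.blocked_by = b.id

Result:
item           | blocked_by  
---------------+-------------
Missing icon   | NULL        
Race condition | NULL        
Off by one     | NULL        
Timeout error  | Missing icon


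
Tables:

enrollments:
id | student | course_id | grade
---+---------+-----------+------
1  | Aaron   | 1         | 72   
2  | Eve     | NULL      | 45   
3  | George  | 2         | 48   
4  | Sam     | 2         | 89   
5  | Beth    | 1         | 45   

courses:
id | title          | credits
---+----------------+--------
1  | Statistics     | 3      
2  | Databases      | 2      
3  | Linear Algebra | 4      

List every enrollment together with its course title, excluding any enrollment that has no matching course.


INNER JOIN keeps only enrollments rows whose course_id matches an id in courses. Walk through each enrollment:
  - enrollment 1 (Aaron): course_id=1 -> matches Statistics
  - enrollment 2 (Eve): course_id=NULL, no match -> dropped
  - enrollment 3 (George): course_id=2 -> matches Databases
  - enrollment 4 (Sam): course_id=2 -> matches Databases
  - enrollment 5 (Beth): course_id=1 -> matches Statistics
So 1 of 5 rows is dropped.

SQL:
SELECT a.student, b.title AS course
FROM enrollments a
INNER JOIN courses b ON a.course_id = b.id

Result:
student | course    
--------+-----------
Aaron   | Statistics
George  | Databases 
Sam     | Databases 
Beth    | Statistics
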